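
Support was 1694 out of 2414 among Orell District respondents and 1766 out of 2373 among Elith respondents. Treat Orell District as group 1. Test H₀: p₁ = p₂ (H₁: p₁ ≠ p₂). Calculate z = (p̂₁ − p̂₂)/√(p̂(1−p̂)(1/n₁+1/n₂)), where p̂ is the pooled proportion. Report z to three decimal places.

z = -3.282

p̂₁ = 1694/2414 = 0.70174, p̂₂ = 1766/2373 = 0.74421.
Pooled p̂ = (1694+1766)/(2414+2373) = 3460/4787 = 0.72279.
SE = √(p̂(1−p̂)(1/n₁+1/n₂)) = √(0.72279·0.27721·0.000835658) = √(0.000167436) = 0.01294.
z = (0.70174 − 0.74421)/0.01294 = -0.04247/0.01294 = -3.282.
Two-sided p-value ≈ 2·Φ(−3.282) = 0.0010.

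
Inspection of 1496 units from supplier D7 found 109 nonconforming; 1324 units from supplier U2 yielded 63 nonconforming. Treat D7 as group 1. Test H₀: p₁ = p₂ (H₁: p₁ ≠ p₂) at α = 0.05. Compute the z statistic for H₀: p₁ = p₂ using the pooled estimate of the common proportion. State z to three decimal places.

z = 2.799

p̂₁ = 109/1496 ≈ 0.072861, p̂₂ = 63/1324 ≈ 0.047583.
Pooled p̂ = (109+63)/(1496+1324) = 172/2820 = 0.060993.
SE = √(0.0572728 × 0.00142374) = 0.009030.
z = (0.072861 − 0.047583)/0.009030 = 0.025278/0.009030 = 2.799.
p-value = 2·P(Z > 2.799) ≈ 0.0051, so at α = 0.05 we reject H₀.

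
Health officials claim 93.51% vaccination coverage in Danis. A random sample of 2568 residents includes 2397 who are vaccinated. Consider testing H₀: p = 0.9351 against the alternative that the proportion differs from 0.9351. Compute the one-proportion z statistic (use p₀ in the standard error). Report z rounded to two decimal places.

p̂ = 2397/2568 = 0.9334.
Standard error under H₀: √(0.9351×0.0649/2568) = 0.0049.
z = (0.9334 − 0.9351)/0.0049 = -0.0017/0.0049 = -0.35.
p-value = 2·P(Z > 0.347) ≈ 0.7283.

z = -0.35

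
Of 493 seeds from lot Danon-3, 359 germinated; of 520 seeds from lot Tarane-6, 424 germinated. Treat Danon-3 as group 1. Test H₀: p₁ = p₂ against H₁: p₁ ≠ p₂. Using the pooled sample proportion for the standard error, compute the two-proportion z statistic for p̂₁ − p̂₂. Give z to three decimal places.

p̂₁ = 359/493 ≈ 0.72819, p̂₂ = 424/520 ≈ 0.81538.
Pooled p̂ = (359+424)/(493+520) = 783/1013 = 0.77295.
SE = √(0.175497 × 0.00395147) = 0.02633.
z = (0.72819 − 0.81538)/0.02633 = -0.08719/0.02633 = -3.311.

z = -3.311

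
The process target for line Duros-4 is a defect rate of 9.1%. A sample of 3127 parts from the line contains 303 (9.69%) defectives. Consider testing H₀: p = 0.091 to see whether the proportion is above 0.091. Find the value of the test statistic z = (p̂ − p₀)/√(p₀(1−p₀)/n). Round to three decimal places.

z = 1.147

p̂ = 303/3127 = 0.096898.
Standard error under H₀: √(0.091×0.909/3127) = 0.005143.
z = (0.096898 − 0.091)/0.005143 = 0.005898/0.005143 = 1.147.
p-value = P(Z > 1.147) ≈ 0.1257.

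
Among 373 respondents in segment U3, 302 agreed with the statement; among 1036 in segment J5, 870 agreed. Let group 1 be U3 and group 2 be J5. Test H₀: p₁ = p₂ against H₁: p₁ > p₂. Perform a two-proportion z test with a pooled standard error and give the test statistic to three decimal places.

z = -1.333

p̂₁ = 302/373 ≈ 0.80965, p̂₂ = 870/1036 ≈ 0.83977.
Pooled p̂ = (302+870)/(373+1036) = 1172/1409 = 0.83180.
SE = √(p̂(1−p̂)(1/n₁+1/n₂)) = √(0.83180·0.16820·0.00364622) = √(0.000510148) = 0.02259.
z = (0.80965 − 0.83977)/0.02259 = -0.03012/0.02259 = -1.333.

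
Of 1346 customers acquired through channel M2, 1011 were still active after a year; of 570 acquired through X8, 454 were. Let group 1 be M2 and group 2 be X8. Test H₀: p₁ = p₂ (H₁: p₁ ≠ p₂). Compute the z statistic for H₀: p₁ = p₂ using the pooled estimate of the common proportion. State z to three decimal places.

z = -2.140

p̂₁ = 1011/1346 ≈ 0.751114, p̂₂ = 454/570 ≈ 0.796491.
Pooled p̂ = (1011+454)/(1346+570) = 1465/1916 = 0.764614.
SE = √(p̂(1−p̂)(1/n₁+1/n₂)) = √(0.764614·0.235386·0.00249733) = √(0.000449468) = 0.021201.
z = (0.751114 − 0.796491)/0.021201 = -0.045377/0.021201 = -2.140.
Two-sided p-value ≈ 2·Φ(−2.140) = 0.0323.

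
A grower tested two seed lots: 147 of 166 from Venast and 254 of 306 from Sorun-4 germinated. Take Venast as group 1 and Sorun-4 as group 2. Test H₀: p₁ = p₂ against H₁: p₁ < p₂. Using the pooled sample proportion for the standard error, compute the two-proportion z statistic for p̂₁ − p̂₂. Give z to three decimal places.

p̂₁ = 147/166 ≈ 0.88554, p̂₂ = 254/306 ≈ 0.83007.
Pooled p̂ = (147+254)/(166+306) = 401/472 = 0.84958.
SE = √(0.127796 × 0.00929207) = 0.03446.
z = (0.88554 − 0.83007)/0.03446 = 0.05547/0.03446 = 1.610.
p-value = P(Z < 1.610) ≈ 0.9463.

z = 1.610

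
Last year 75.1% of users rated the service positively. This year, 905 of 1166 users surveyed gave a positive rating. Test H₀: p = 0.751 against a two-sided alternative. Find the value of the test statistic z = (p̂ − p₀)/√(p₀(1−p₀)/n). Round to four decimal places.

z = 1.9866

p̂ = 905/1166 = 0.776158.
SE = √(p₀(1−p₀)/n) = √(0.187/1166) = 0.012664.
z = (0.776158 − 0.751)/0.012664 = 0.025158/0.012664 = 1.9866.
Two-sided p-value ≈ 2·Φ(−1.987) = 0.0470.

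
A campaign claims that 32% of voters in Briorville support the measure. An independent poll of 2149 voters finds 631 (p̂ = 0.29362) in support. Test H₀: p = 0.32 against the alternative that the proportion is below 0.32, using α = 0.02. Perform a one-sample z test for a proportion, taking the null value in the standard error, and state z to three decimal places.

p̂ = 631/2149 = 0.293625.
Under H₀, SE = √(0.32·0.68/2149) = √(0.000101256) = 0.010063.
z = (0.293625 − 0.32)/0.010063 = -0.026375/0.010063 = -2.621.
p-value = P(Z < -2.621) ≈ 0.0044, so at α = 0.02 we reject H₀.

z = -2.621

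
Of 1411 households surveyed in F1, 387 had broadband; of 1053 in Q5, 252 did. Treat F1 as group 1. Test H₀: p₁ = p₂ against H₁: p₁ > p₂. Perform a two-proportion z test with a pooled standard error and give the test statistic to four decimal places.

z = 1.9586

p̂₁ = 387/1411 = 0.2742736, p̂₂ = 252/1053 = 0.2393162.
Pooled p̂ = (387+252)/(1411+1053) = 639/2464 = 0.2593344.
SE = √(p̂(1−p̂)(1/n₁+1/n₂)) = √(0.2593344·0.7406656·0.00165838) = √(0.000318543) = 0.0178478.
z = (0.2742736 − 0.2393162)/0.0178478 = 0.0349574/0.0178478 = 1.9586.
p-value = P(Z > 1.959) ≈ 0.0251.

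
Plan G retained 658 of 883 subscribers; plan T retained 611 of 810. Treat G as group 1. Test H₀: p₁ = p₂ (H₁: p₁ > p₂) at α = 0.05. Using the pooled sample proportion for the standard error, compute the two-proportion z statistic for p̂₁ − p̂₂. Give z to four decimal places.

z = -0.4333

p̂₁ = 658/883 = 0.745187, p̂₂ = 611/810 = 0.754321.
Pooled p̂ = (658+611)/(883+810) = 1269/1693 = 0.749557.
SE = √(0.187721 × 0.00236707) = 0.021080.
z = (0.745187 − 0.754321)/0.021080 = -0.009134/0.021080 = -0.4333.
p-value = P(Z > -0.433) ≈ 0.6676; since p > α = 0.05, fail to reject H₀.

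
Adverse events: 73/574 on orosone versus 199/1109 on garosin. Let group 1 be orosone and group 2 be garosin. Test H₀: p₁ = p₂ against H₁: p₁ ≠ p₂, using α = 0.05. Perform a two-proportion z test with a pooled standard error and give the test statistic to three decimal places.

z = -2.761

p̂₁ = 73/574 ≈ 0.12718, p̂₂ = 199/1109 ≈ 0.17944.
Pooled p̂ = (73+199)/(574+1109) = 272/1683 = 0.16162.
SE = √(0.135496 × 0.00264387) = 0.01893.
z = (0.12718 − 0.17944)/0.01893 = -0.05226/0.01893 = -2.761.
p-value = 2·P(Z > 2.761) ≈ 0.0058. With α = 0.05, reject H₀.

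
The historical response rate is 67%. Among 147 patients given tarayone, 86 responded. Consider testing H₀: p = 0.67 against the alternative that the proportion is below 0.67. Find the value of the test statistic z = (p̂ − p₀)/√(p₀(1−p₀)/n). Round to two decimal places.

p̂ = 86/147 ≈ 0.5850.
Standard error under H₀: √(0.67×0.33/147) = 0.0388.
z = (0.5850 − 0.67)/0.0388 = -0.0850/0.0388 = -2.19.

z = -2.19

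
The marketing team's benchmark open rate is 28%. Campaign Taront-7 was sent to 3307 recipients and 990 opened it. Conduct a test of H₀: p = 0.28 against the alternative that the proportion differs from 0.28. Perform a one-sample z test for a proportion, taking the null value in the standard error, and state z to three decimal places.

z = 2.480

p̂ = 990/3307 ≈ 0.299365.
SE = √(p₀(1−p₀)/n) = √(0.2016/3307) = 0.007808.
z = (0.299365 − 0.28)/0.007808 = 0.019365/0.007808 = 2.480.
Two-sided p-value ≈ 2·Φ(−2.480) = 0.0131.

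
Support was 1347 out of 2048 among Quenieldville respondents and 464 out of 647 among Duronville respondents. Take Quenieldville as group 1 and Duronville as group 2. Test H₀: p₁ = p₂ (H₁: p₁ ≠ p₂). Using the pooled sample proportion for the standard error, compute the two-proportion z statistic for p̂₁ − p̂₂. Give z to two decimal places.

z = -2.81

p̂₁ = 1347/2048 ≈ 0.6577, p̂₂ = 464/647 ≈ 0.7172.
Pooled p̂ = (1347+464)/(2048+647) = 1811/2695 = 0.6720.
SE = √(p̂(1−p̂)(1/n₁+1/n₂)) = √(0.6720·0.3280·0.00203388) = √(0.000448309) = 0.0212.
z = (0.6577 − 0.7172)/0.0212 = -0.0595/0.0212 = -2.81.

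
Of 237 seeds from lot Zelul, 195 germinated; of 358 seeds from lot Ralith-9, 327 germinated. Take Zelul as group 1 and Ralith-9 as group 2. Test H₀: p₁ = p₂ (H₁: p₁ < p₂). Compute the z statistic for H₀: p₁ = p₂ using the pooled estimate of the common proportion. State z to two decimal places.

z = -3.30

p̂₁ = 195/237 ≈ 0.82278, p̂₂ = 327/358 ≈ 0.91341.
Pooled p̂ = (195+327)/(237+358) = 522/595 = 0.87731.
SE = √(p̂(1−p̂)(1/n₁+1/n₂)) = √(0.87731·0.12269·0.00701271) = √(0.000754823) = 0.02747.
z = (0.82278 − 0.91341)/0.02747 = -0.09063/0.02747 = -3.30.
p-value = P(Z < -3.298) ≈ 0.0005.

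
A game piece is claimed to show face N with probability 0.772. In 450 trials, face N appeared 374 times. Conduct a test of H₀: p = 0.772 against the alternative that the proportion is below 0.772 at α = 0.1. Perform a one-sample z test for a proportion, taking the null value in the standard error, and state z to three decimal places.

z = 2.989

p̂ = 374/450 ≈ 0.831111.
SE = √(p₀(1−p₀)/n) = √(0.17602/450) = 0.019777.
z = (0.831111 − 0.772)/0.019777 = 0.059111/0.019777 = 2.989.
p-value = P(Z < 2.989) ≈ 0.9986. With α = 0.1, fail to reject H₀.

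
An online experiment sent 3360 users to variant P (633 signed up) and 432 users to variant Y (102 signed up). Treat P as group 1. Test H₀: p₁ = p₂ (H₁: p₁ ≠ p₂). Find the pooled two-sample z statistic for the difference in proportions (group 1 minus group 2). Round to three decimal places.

z = -2.362

p̂₁ = 633/3360 = 0.18839, p̂₂ = 102/432 = 0.23611.
Pooled p̂ = (633+102)/(3360+432) = 735/3792 = 0.19383.
SE = √(p̂(1−p̂)(1/n₁+1/n₂)) = √(0.19383·0.80617·0.00261243) = √(0.000408217) = 0.02020.
z = (0.18839 − 0.23611)/0.02020 = -0.04772/0.02020 = -2.362.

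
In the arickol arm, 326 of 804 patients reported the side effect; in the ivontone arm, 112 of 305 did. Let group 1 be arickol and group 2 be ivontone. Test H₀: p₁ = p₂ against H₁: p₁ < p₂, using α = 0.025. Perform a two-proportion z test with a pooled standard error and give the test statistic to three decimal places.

p̂₁ = 326/804 = 0.40547, p̂₂ = 112/305 = 0.36721.
Pooled p̂ = (326+112)/(804+305) = 438/1109 = 0.39495.
SE = √(p̂(1−p̂)(1/n₁+1/n₂)) = √(0.39495·0.60505·0.00452247) = √(0.00108071) = 0.03287.
z = (0.40547 − 0.36721)/0.03287 = 0.03826/0.03287 = 1.164.
p-value = P(Z < 1.164) ≈ 0.8778, so at α = 0.025 we fail to reject H₀.

z = 1.164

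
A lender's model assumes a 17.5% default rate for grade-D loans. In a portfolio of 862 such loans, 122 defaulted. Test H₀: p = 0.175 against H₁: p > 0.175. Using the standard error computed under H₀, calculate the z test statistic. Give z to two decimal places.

p̂ = 122/862 = 0.14153.
Under H₀, SE = √(0.175·0.825/862) = √(0.000167488) = 0.01294.
z = (0.14153 − 0.175)/0.01294 = -0.03347/0.01294 = -2.59.
p-value = P(Z > -2.586) ≈ 0.9951.

z = -2.59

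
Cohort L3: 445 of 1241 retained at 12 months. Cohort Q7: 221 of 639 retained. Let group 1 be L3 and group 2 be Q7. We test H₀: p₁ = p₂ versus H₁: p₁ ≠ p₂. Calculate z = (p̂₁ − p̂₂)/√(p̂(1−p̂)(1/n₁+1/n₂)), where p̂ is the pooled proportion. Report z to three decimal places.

p̂₁ = 445/1241 = 0.35858, p̂₂ = 221/639 = 0.34585.
Pooled p̂ = (445+221)/(1241+639) = 666/1880 = 0.35426.
SE = √(0.228758 × 0.00237075) = 0.02329.
z = (0.35858 − 0.34585)/0.02329 = 0.01273/0.02329 = 0.547.
Two-sided p-value ≈ 2·Φ(−0.547) = 0.5847.

z = 0.547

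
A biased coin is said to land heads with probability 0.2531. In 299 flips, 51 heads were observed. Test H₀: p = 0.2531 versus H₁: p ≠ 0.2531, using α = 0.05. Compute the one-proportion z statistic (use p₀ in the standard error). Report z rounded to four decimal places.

z = -3.2823

p̂ = 51/299 ≈ 0.170569.
Under H₀, SE = √(0.2531·0.7469/299) = √(0.000632242) = 0.025144.
z = (0.170569 − 0.2531)/0.025144 = -0.082531/0.025144 = -3.2823.
p-value = 2·P(Z > 3.282) ≈ 0.0010; since p < α = 0.05, reject H₀.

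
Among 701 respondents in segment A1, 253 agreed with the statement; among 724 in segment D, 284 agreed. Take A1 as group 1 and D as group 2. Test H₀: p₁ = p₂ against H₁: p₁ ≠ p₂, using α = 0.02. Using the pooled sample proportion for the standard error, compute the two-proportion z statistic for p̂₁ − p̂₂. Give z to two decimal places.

p̂₁ = 253/701 ≈ 0.3609, p̂₂ = 284/724 ≈ 0.3923.
Pooled p̂ = (253+284)/(701+724) = 537/1425 = 0.3768.
SE = √(p̂(1−p̂)(1/n₁+1/n₂)) = √(0.3768·0.6232·0.00280775) = √(0.00065935) = 0.0257.
z = (0.3609 − 0.3923)/0.0257 = -0.0314/0.0257 = -1.22.
Two-sided p-value ≈ 2·Φ(−1.221) = 0.2221, so at α = 0.02 we fail to reject H₀.

z = -1.22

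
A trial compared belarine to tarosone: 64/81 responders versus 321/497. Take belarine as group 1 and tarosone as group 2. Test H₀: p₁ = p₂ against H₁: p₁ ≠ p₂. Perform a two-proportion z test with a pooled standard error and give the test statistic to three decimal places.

p̂₁ = 64/81 ≈ 0.790123, p̂₂ = 321/497 ≈ 0.645875.
Pooled p̂ = (64+321)/(81+497) = 385/578 = 0.666090.
SE = √(p̂(1−p̂)(1/n₁+1/n₂)) = √(0.666090·0.333910·0.0143578) = √(0.00319337) = 0.056510.
z = (0.790123 − 0.645875)/0.056510 = 0.144248/0.056510 = 2.553.
p-value = 2·P(Z > 2.553) ≈ 0.0107.

z = 2.553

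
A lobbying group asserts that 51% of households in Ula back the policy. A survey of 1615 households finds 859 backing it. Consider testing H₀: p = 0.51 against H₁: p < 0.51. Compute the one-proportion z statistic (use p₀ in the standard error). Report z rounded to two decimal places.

z = 1.76

p̂ = 859/1615 ≈ 0.53189.
SE = √(p₀(1−p₀)/n) = √(0.2499/1615) = 0.01244.
z = (0.53189 − 0.51)/0.01244 = 0.02189/0.01244 = 1.76.
p-value = P(Z < 1.760) ≈ 0.9608.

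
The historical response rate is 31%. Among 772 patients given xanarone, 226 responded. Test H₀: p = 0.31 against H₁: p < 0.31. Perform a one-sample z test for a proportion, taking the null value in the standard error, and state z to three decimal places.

p̂ = 226/772 = 0.292746.
Under H₀, SE = √(0.31·0.69/772) = √(0.000277073) = 0.016645.
z = (0.292746 − 0.31)/0.016645 = -0.017254/0.016645 = -1.037.
p-value = P(Z < -1.037) ≈ 0.1500.

z = -1.037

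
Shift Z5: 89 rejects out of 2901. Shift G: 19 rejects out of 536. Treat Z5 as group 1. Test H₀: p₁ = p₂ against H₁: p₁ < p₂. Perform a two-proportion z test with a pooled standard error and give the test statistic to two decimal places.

z = -0.58

p̂₁ = 89/2901 = 0.03068, p̂₂ = 19/536 = 0.03545.
Pooled p̂ = (89+19)/(2901+536) = 108/3437 = 0.03142.
SE = √(p̂(1−p̂)(1/n₁+1/n₂)) = √(0.03142·0.96858·0.00221038) = √(6.72737e-05) = 0.00820.
z = (0.03068 − 0.03545)/0.00820 = -0.00477/0.00820 = -0.58.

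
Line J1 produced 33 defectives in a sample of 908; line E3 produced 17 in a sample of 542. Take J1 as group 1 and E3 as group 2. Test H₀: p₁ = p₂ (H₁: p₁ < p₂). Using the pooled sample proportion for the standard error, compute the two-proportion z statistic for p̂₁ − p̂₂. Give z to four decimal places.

p̂₁ = 33/908 = 0.0363436, p̂₂ = 17/542 = 0.0313653.
Pooled p̂ = (33+17)/(908+542) = 50/1450 = 0.0344828.
SE = √(p̂(1−p̂)(1/n₁+1/n₂)) = √(0.0344828·0.9655172·0.00294634) = √(9.80946e-05) = 0.0099043.
z = (0.0363436 − 0.0313653)/0.0099043 = 0.0049783/0.0099043 = 0.5026.

z = 0.5026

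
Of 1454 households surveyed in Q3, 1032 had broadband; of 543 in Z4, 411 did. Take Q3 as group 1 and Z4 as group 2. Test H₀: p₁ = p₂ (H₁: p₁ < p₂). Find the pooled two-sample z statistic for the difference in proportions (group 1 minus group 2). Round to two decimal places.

p̂₁ = 1032/1454 = 0.7098, p̂₂ = 411/543 = 0.7569.
Pooled p̂ = (1032+411)/(1454+543) = 1443/1997 = 0.7226.
SE = √(0.200456 × 0.00252938) = 0.0225.
z = (0.7098 − 0.7569)/0.0225 = -0.0471/0.0225 = -2.09.
p-value = P(Z < -2.093) ≈ 0.0182.

z = -2.09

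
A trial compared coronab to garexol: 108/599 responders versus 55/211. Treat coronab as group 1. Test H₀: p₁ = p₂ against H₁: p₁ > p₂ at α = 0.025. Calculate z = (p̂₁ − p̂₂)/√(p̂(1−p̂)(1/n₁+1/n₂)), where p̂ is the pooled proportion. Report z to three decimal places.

p̂₁ = 108/599 = 0.180301, p̂₂ = 55/211 = 0.260664.
Pooled p̂ = (108+55)/(599+211) = 163/810 = 0.201235.
SE = √(p̂(1−p̂)(1/n₁+1/n₂)) = √(0.201235·0.798765·0.00640879) = √(0.00103014) = 0.032096.
z = (0.180301 − 0.260664)/0.032096 = -0.080363/0.032096 = -2.504.
p-value = P(Z > -2.504) ≈ 0.9939. With α = 0.025, fail to reject H₀.

z = -2.504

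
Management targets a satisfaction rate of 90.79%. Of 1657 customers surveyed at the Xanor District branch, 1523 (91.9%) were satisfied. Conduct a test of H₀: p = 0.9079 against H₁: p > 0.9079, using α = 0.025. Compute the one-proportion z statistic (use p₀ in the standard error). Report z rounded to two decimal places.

p̂ = 1523/1657 = 0.9191.
Standard error under H₀: √(0.9079×0.0921/1657) = 0.0071.
z = (0.9191 − 0.9079)/0.0071 = 0.0112/0.0071 = 1.58.
p-value = P(Z > 1.581) ≈ 0.0569; since p > α = 0.025, fail to reject H₀.

z = 1.58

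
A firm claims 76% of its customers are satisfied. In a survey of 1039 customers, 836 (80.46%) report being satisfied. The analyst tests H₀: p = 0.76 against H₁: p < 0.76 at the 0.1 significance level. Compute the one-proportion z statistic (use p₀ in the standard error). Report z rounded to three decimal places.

p̂ = 836/1039 = 0.80462.
SE = √(p₀(1−p₀)/n) = √(0.1824/1039) = 0.01325.
z = (0.80462 − 0.76)/0.01325 = 0.04462/0.01325 = 3.368.
p-value = P(Z < 3.368) ≈ 0.9996, so at α = 0.1 we fail to reject H₀.

z = 3.368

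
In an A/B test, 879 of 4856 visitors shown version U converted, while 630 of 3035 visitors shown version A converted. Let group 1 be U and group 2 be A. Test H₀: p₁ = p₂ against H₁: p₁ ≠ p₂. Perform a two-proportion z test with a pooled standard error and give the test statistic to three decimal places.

z = -2.919

p̂₁ = 879/4856 ≈ 0.181013, p̂₂ = 630/3035 ≈ 0.207578.
Pooled p̂ = (879+630)/(4856+3035) = 1509/7891 = 0.191231.
SE = √(0.154661 × 0.00053542) = 0.009100.
z = (0.181013 − 0.207578)/0.009100 = -0.026565/0.009100 = -2.919.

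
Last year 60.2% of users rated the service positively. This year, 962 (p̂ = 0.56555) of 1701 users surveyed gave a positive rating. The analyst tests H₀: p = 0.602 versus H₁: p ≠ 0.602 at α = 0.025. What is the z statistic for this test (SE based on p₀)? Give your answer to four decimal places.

z = -3.0712

p̂ = 962/1701 = 0.5655497.
SE = √(p₀(1−p₀)/n) = √(0.2396/1701) = 0.0118683.
z = (0.5655497 − 0.602)/0.0118683 = -0.0364503/0.0118683 = -3.0712.
p-value = 2·P(Z > 3.071) ≈ 0.0021. With α = 0.025, reject H₀.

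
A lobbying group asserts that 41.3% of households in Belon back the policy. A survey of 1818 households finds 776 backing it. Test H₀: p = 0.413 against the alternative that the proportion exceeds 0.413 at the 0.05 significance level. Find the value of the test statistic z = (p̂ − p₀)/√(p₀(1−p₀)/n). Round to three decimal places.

z = 1.199

p̂ = 776/1818 = 0.426843.
Standard error under H₀: √(0.413×0.587/1818) = 0.011548.
z = (0.426843 − 0.413)/0.011548 = 0.013843/0.011548 = 1.199.
p-value = P(Z > 1.199) ≈ 0.1153, so at α = 0.05 we fail to reject H₀.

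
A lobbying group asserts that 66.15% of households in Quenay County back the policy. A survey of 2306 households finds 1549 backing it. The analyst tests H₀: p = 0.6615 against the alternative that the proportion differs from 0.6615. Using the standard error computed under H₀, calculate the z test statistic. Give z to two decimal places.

p̂ = 1549/2306 = 0.67173.
Standard error under H₀: √(0.6615×0.3385/2306) = 0.00985.
z = (0.67173 − 0.6615)/0.00985 = 0.01023/0.00985 = 1.04.

z = 1.04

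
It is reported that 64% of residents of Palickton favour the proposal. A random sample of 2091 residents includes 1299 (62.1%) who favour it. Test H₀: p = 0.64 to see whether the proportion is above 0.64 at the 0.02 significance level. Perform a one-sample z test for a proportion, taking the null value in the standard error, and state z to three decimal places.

z = -1.788

p̂ = 1299/2091 ≈ 0.62123.
SE = √(p₀(1−p₀)/n) = √(0.2304/2091) = 0.01050.
z = (0.62123 − 0.64)/0.01050 = -0.01877/0.01050 = -1.788.
p-value = P(Z > -1.788) ≈ 0.9631; since p > α = 0.02, fail to reject H₀.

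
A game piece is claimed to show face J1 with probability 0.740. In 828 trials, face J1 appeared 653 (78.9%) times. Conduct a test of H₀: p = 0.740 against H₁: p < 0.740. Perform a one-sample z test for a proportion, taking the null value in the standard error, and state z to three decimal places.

p̂ = 653/828 ≈ 0.788647.
Standard error under H₀: √(0.74×0.26/828) = 0.015244.
z = (0.788647 − 0.74)/0.015244 = 0.048647/0.015244 = 3.191.
p-value = P(Z < 3.191) ≈ 0.9993.

z = 3.191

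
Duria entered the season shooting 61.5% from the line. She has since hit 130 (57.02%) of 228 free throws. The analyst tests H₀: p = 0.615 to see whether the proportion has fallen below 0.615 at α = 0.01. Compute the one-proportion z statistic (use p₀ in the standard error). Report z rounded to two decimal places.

p̂ = 130/228 ≈ 0.5702.
SE = √(p₀(1−p₀)/n) = √(0.23678/228) = 0.0322.
z = (0.5702 − 0.615)/0.0322 = -0.0448/0.0322 = -1.39.
p-value = P(Z < -1.391) ≈ 0.0821, so at α = 0.01 we fail to reject H₀.

z = -1.39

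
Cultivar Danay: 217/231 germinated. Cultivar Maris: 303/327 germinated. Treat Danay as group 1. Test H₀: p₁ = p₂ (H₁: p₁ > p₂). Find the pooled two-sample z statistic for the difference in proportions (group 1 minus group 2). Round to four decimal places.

p̂₁ = 217/231 = 0.939394, p̂₂ = 303/327 = 0.926606.
Pooled p̂ = (217+303)/(231+327) = 520/558 = 0.931900.
SE = √(0.0634627 × 0.00738711) = 0.021652.
z = (0.939394 − 0.926606)/0.021652 = 0.012788/0.021652 = 0.5906.

z = 0.5906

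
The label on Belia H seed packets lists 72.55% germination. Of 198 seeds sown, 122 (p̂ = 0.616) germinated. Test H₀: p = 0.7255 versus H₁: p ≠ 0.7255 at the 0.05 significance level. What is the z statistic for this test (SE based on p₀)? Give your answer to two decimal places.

z = -3.45

p̂ = 122/198 = 0.6162.
Standard error under H₀: √(0.7255×0.2745/198) = 0.0317.
z = (0.6162 − 0.7255)/0.0317 = -0.1093/0.0317 = -3.45.
p-value = 2·P(Z > 3.448) ≈ 0.0006, so at α = 0.05 we reject H₀.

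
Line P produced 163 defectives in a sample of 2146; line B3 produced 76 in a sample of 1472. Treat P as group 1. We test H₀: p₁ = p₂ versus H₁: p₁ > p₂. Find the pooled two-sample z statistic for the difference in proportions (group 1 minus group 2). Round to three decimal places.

z = 2.894

p̂₁ = 163/2146 = 0.075955, p̂₂ = 76/1472 = 0.051630.
Pooled p̂ = (163+76)/(2146+1472) = 239/3618 = 0.066059.
SE = √(0.0616949 × 0.00114533) = 0.008406.
z = (0.075955 − 0.051630)/0.008406 = 0.024325/0.008406 = 2.894.
p-value = P(Z > 2.894) ≈ 0.0019.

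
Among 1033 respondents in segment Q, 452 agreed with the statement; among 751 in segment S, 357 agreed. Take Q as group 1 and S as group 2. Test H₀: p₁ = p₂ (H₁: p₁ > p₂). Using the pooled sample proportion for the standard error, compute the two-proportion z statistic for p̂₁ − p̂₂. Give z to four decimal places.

z = -1.5836

p̂₁ = 452/1033 ≈ 0.437561, p̂₂ = 357/751 ≈ 0.475366.
Pooled p̂ = (452+357)/(1033+751) = 809/1784 = 0.453475.
SE = √(p̂(1−p̂)(1/n₁+1/n₂)) = √(0.453475·0.546525·0.00229961) = √(0.000569925) = 0.023873.
z = (0.437561 − 0.475366)/0.023873 = -0.037805/0.023873 = -1.5836.
p-value = P(Z > -1.584) ≈ 0.9434.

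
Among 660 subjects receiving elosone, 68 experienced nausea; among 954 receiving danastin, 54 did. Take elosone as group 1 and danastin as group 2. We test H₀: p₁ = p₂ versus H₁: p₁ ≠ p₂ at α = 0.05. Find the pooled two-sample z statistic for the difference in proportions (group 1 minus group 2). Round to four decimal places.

p̂₁ = 68/660 ≈ 0.103030, p̂₂ = 54/954 ≈ 0.056604.
Pooled p̂ = (68+54)/(660+954) = 122/1614 = 0.075589.
SE = √(p̂(1−p̂)(1/n₁+1/n₂)) = √(0.075589·0.924411·0.00256337) = √(0.000179115) = 0.013383.
z = (0.103030 − 0.056604)/0.013383 = 0.046426/0.013383 = 3.4690.
Two-sided p-value ≈ 2·Φ(−3.469) = 0.0005; since p < α = 0.05, reject H₀.

z = 3.4690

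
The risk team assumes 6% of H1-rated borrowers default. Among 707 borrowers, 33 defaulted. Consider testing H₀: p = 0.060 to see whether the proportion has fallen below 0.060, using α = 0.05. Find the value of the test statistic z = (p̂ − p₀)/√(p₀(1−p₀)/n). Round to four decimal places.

p̂ = 33/707 = 0.0466761.
SE = √(p₀(1−p₀)/n) = √(0.0564/707) = 0.0089316.
z = (0.0466761 − 0.06)/0.0089316 = -0.0133239/0.0089316 = -1.4918.
p-value = P(Z < -1.492) ≈ 0.0679; since p > α = 0.05, fail to reject H₀.

z = -1.4918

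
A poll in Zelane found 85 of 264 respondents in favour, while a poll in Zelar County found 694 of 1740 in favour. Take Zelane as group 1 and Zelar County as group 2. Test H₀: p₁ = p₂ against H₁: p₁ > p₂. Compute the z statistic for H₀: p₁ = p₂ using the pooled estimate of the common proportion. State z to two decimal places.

p̂₁ = 85/264 = 0.3220, p̂₂ = 694/1740 = 0.3989.
Pooled p̂ = (85+694)/(264+1740) = 779/2004 = 0.3887.
SE = √(0.237617 × 0.00436259) = 0.0322.
z = (0.3220 − 0.3989)/0.0322 = -0.0769/0.0322 = -2.39.

z = -2.39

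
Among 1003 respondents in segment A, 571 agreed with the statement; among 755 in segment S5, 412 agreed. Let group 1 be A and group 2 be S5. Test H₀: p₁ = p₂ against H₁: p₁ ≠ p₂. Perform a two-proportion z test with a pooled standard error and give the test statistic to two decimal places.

p̂₁ = 571/1003 ≈ 0.5693, p̂₂ = 412/755 ≈ 0.5457.
Pooled p̂ = (571+412)/(1003+755) = 983/1758 = 0.5592.
SE = √(p̂(1−p̂)(1/n₁+1/n₂)) = √(0.5592·0.4408·0.00232151) = √(0.000572254) = 0.0239.
z = (0.5693 − 0.5457)/0.0239 = 0.0236/0.0239 = 0.99.

z = 0.99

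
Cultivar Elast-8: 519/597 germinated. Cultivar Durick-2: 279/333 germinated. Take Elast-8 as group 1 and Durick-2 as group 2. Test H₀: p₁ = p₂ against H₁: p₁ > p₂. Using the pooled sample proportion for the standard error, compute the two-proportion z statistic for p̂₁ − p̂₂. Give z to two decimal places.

z = 1.32

p̂₁ = 519/597 = 0.8693, p̂₂ = 279/333 = 0.8378.
Pooled p̂ = (519+279)/(597+333) = 798/930 = 0.8581.
SE = √(0.12179 × 0.00467804) = 0.0239.
z = (0.8693 − 0.8378)/0.0239 = 0.0315/0.0239 = 1.32.
p-value = P(Z > 1.320) ≈ 0.0934.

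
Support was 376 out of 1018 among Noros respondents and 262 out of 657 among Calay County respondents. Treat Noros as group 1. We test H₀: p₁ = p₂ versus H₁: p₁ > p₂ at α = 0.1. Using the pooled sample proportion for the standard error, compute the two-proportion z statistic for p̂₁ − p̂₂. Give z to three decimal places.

z = -1.211

p̂₁ = 376/1018 ≈ 0.36935, p̂₂ = 262/657 ≈ 0.39878.
Pooled p̂ = (376+262)/(1018+657) = 638/1675 = 0.38090.
SE = √(0.235814 × 0.00250439) = 0.02430.
z = (0.36935 − 0.39878)/0.02430 = -0.02943/0.02430 = -1.211.
p-value = P(Z > -1.211) ≈ 0.8871. With α = 0.1, fail to reject H₀.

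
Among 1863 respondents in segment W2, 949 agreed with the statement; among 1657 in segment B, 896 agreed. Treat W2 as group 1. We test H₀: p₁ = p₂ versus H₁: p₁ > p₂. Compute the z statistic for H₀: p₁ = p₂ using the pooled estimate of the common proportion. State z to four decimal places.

p̂₁ = 949/1863 = 0.5093935, p̂₂ = 896/1657 = 0.5407363.
Pooled p̂ = (949+896)/(1863+1657) = 1845/3520 = 0.5241477.
SE = √(0.249417 × 0.00114027) = 0.0168642.
z = (0.5093935 − 0.5407363)/0.0168642 = -0.0313428/0.0168642 = -1.8585.
p-value = P(Z > -1.859) ≈ 0.9685.

z = -1.8585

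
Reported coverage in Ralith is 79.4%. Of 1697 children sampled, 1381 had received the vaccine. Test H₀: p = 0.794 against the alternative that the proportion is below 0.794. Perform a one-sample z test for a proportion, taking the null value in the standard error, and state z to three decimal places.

z = 2.016

p̂ = 1381/1697 ≈ 0.813789.
Standard error under H₀: √(0.794×0.206/1697) = 0.009818.
z = (0.813789 − 0.794)/0.009818 = 0.019789/0.009818 = 2.016.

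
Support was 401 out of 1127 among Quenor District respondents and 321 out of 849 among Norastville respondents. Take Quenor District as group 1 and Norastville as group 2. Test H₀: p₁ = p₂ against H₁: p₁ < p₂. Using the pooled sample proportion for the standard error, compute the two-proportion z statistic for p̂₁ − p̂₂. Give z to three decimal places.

p̂₁ = 401/1127 ≈ 0.35581, p̂₂ = 321/849 ≈ 0.37809.
Pooled p̂ = (401+321)/(1127+849) = 722/1976 = 0.36538.
SE = √(p̂(1−p̂)(1/n₁+1/n₂)) = √(0.36538·0.63462·0.00206517) = √(0.000478868) = 0.02188.
z = (0.35581 − 0.37809)/0.02188 = -0.02228/0.02188 = -1.018.

z = -1.018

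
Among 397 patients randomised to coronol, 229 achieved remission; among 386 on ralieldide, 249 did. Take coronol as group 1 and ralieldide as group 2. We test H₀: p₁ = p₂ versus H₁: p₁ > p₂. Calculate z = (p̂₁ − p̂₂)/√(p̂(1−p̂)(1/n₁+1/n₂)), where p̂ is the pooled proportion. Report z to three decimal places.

p̂₁ = 229/397 ≈ 0.57683, p̂₂ = 249/386 ≈ 0.64508.
Pooled p̂ = (229+249)/(397+386) = 478/783 = 0.61047.
SE = √(0.237796 × 0.00510957) = 0.03486.
z = (0.57683 − 0.64508)/0.03486 = -0.06825/0.03486 = -1.958.
p-value = P(Z > -1.958) ≈ 0.9749.

z = -1.958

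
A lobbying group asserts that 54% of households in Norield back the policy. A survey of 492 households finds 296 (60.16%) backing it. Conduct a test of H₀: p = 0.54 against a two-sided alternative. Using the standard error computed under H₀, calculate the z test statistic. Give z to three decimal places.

p̂ = 296/492 ≈ 0.60163.
SE = √(p₀(1−p₀)/n) = √(0.2484/492) = 0.02247.
z = (0.60163 − 0.54)/0.02247 = 0.06163/0.02247 = 2.743.

z = 2.743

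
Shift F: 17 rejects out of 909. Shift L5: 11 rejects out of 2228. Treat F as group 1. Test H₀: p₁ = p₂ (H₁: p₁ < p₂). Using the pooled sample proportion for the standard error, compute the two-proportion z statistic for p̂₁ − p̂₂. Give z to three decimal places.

p̂₁ = 17/909 ≈ 0.01870, p̂₂ = 11/2228 ≈ 0.00494.
Pooled p̂ = (17+11)/(909+2228) = 28/3137 = 0.00893.
SE = √(p̂(1−p̂)(1/n₁+1/n₂)) = √(0.00893·0.99107·0.00154894) = √(1.3702e-05) = 0.00370.
z = (0.01870 − 0.00494)/0.00370 = 0.01376/0.00370 = 3.719.
p-value = P(Z < 3.719) ≈ 0.9999.

z = 3.719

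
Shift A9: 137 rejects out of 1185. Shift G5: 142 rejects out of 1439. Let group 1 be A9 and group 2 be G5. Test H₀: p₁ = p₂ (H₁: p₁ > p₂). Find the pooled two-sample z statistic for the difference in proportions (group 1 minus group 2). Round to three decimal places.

z = 1.400

p̂₁ = 137/1185 = 0.11561, p̂₂ = 142/1439 = 0.09868.
Pooled p̂ = (137+142)/(1185+1439) = 279/2624 = 0.10633.
SE = √(0.095021 × 0.00153881) = 0.01209.
z = (0.11561 − 0.09868)/0.01209 = 0.01693/0.01209 = 1.400.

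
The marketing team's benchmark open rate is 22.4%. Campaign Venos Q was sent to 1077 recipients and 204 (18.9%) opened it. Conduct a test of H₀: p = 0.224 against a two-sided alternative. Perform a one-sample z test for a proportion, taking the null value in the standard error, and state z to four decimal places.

z = -2.7223

p̂ = 204/1077 = 0.1894150.
Under H₀, SE = √(0.224·0.776/1077) = √(0.000161396) = 0.0127042.
z = (0.1894150 − 0.224)/0.0127042 = -0.0345850/0.0127042 = -2.7223.
p-value = 2·P(Z > 2.722) ≈ 0.0065.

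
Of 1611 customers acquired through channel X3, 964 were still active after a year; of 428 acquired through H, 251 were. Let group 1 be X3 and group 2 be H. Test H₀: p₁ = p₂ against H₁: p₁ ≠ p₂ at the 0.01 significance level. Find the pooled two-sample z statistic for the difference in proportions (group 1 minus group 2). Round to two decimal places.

p̂₁ = 964/1611 ≈ 0.5984, p̂₂ = 251/428 ≈ 0.5864.
Pooled p̂ = (964+251)/(1611+428) = 1215/2039 = 0.5959.
SE = √(0.240807 × 0.00295718) = 0.0267.
z = (0.5984 − 0.5864)/0.0267 = 0.0120/0.0267 = 0.45.
Two-sided p-value ≈ 2·Φ(−0.447) = 0.6546. With α = 0.01, fail to reject H₀.

z = 0.45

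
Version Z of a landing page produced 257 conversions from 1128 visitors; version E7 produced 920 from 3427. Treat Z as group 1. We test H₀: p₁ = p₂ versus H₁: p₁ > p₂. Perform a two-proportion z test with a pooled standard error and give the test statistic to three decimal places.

p̂₁ = 257/1128 = 0.22784, p̂₂ = 920/3427 = 0.26846.
Pooled p̂ = (257+920)/(1128+3427) = 1177/4555 = 0.25840.
SE = √(0.191628 × 0.00117833) = 0.01503.
z = (0.22784 − 0.26846)/0.01503 = -0.04062/0.01503 = -2.703.

z = -2.703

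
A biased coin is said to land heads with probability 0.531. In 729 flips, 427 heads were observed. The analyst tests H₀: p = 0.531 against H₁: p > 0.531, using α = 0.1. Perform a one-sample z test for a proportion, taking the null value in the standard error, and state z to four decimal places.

p̂ = 427/729 ≈ 0.585734.
SE = √(p₀(1−p₀)/n) = √(0.24904/729) = 0.018483.
z = (0.585734 − 0.531)/0.018483 = 0.054734/0.018483 = 2.9613.
p-value = P(Z > 2.961) ≈ 0.0015. With α = 0.1, reject H₀.

z = 2.9613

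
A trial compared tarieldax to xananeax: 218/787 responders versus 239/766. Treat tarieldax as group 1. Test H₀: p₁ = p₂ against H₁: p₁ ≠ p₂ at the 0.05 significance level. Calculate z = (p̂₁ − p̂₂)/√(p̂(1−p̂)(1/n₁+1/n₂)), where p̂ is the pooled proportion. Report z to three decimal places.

p̂₁ = 218/787 = 0.27700, p̂₂ = 239/766 = 0.31201.
Pooled p̂ = (218+239)/(787+766) = 457/1553 = 0.29427.
SE = √(p̂(1−p̂)(1/n₁+1/n₂)) = √(0.29427·0.70573·0.00257613) = √(0.000534998) = 0.02313.
z = (0.27700 − 0.31201)/0.02313 = -0.03501/0.02313 = -1.514.
p-value = 2·P(Z > 1.514) ≈ 0.1301, so at α = 0.05 we fail to reject H₀.

z = -1.514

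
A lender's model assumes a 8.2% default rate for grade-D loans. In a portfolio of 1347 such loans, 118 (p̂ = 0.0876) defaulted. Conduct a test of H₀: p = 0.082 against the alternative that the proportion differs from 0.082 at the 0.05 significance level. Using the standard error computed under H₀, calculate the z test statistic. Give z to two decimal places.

z = 0.75

p̂ = 118/1347 = 0.0876.
Under H₀, SE = √(0.082·0.918/1347) = √(5.58842e-05) = 0.0075.
z = (0.0876 − 0.082)/0.0075 = 0.0056/0.0075 = 0.75.
p-value = 2·P(Z > 0.749) ≈ 0.4536, so at α = 0.05 we fail to reject H₀.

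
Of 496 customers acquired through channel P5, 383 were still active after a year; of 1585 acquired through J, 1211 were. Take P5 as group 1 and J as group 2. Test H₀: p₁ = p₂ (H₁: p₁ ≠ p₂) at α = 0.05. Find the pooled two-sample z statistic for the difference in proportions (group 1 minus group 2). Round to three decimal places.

z = 0.374

p̂₁ = 383/496 ≈ 0.77218, p̂₂ = 1211/1585 ≈ 0.76404.
Pooled p̂ = (383+1211)/(496+1585) = 1594/2081 = 0.76598.
SE = √(p̂(1−p̂)(1/n₁+1/n₂)) = √(0.76598·0.23402·0.00264704) = √(0.000474498) = 0.02178.
z = (0.77218 − 0.76404)/0.02178 = 0.00814/0.02178 = 0.374.
p-value = 2·P(Z > 0.374) ≈ 0.7087; since p > α = 0.05, fail to reject H₀.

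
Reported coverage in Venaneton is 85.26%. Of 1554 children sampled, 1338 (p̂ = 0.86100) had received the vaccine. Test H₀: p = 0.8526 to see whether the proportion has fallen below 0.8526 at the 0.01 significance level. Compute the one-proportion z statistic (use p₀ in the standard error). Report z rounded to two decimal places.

z = 0.93

p̂ = 1338/1554 ≈ 0.8610.
Standard error under H₀: √(0.8526×0.1474/1554) = 0.0090.
z = (0.8610 − 0.8526)/0.0090 = 0.0084/0.0090 = 0.93.
p-value = P(Z < 0.935) ≈ 0.8250. With α = 0.01, fail to reject H₀.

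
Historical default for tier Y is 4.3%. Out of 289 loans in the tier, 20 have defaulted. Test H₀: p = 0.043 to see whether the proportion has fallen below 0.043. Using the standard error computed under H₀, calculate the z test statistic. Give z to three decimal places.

z = 2.196

p̂ = 20/289 ≈ 0.06920.
Standard error under H₀: √(0.043×0.957/289) = 0.01193.
z = (0.06920 − 0.043)/0.01193 = 0.02620/0.01193 = 2.196.
p-value = P(Z < 2.196) ≈ 0.9860.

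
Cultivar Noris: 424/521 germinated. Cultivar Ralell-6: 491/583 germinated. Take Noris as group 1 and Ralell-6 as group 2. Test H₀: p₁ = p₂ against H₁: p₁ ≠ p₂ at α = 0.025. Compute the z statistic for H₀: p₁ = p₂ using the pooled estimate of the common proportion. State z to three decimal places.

p̂₁ = 424/521 ≈ 0.81382, p̂₂ = 491/583 ≈ 0.84220.
Pooled p̂ = (424+491)/(521+583) = 915/1104 = 0.82880.
SE = √(0.141888 × 0.00363465) = 0.02271.
z = (0.81382 − 0.84220)/0.02271 = -0.02838/0.02271 = -1.250.
p-value = 2·P(Z > 1.250) ≈ 0.2115; since p > α = 0.025, fail to reject H₀.

z = -1.250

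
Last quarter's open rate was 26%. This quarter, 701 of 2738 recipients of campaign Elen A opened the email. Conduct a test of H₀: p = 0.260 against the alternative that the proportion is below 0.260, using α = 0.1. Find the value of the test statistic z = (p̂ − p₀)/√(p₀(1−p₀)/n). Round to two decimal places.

z = -0.47

p̂ = 701/2738 = 0.25603.
Under H₀, SE = √(0.26·0.74/2738) = √(7.02703e-05) = 0.00838.
z = (0.25603 − 0.26)/0.00838 = -0.00397/0.00838 = -0.47.
p-value = P(Z < -0.474) ≈ 0.3177. With α = 0.1, fail to reject H₀.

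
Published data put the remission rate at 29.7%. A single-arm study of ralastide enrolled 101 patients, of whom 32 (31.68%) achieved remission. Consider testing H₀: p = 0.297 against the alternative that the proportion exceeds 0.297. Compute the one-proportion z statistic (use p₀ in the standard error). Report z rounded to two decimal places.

p̂ = 32/101 ≈ 0.3168.
Under H₀, SE = √(0.297·0.703/101) = √(0.00206724) = 0.0455.
z = (0.3168 − 0.297)/0.0455 = 0.0198/0.0455 = 0.44.
p-value = P(Z > 0.436) ≈ 0.3314.

z = 0.44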